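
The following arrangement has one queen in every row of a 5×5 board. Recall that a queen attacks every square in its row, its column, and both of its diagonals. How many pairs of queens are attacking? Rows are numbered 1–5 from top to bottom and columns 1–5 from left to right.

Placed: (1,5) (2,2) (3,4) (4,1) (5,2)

3

Same column: (2,2)–(5,2) (column 2).
Same diagonal: (3,4)–(5,2) (|3−5| = |4−2| = 2); (4,1)–(5,2) (|4−5| = |1−2| = 1).
Total attacking pairs: 3.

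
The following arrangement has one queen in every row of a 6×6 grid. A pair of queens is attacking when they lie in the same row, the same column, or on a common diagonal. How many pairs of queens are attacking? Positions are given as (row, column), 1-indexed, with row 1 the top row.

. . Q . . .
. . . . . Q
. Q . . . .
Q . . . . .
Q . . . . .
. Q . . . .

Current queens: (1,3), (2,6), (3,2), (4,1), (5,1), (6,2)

Same column: (3,2)–(6,2) (column 2); (4,1)–(5,1) (column 1).
Same diagonal: (2,6)–(6,2) (|2−6| = |6−2| = 4); (3,2)–(4,1) (|3−4| = |2−1| = 1); (5,1)–(6,2) (|5−6| = |1−2| = 1).
Total attacking pairs: 5.

5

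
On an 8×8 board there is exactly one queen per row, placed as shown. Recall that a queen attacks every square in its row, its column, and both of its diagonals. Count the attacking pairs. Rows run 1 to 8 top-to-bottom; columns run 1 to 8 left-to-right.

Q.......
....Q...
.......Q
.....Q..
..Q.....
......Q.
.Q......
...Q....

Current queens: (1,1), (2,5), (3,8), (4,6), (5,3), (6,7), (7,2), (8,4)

0

All columns are distinct and no two queens satisfy |Δrow| = |Δcol|, so no pair attacks.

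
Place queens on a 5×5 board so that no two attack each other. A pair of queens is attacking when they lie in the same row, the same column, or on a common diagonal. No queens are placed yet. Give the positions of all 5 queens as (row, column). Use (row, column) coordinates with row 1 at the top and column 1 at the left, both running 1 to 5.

Row 1: Safe: 1, 2, 3, 4, 5. Place at column 3.
Row 2: attacked by (1,3)→{2,3,4}. Safe: 1, 5. Place at column 1.
Row 3: attacked by (1,3)→{1,3,5}; (2,1)→{1,2}. Safe: 4. Place at column 4.
Row 4: attacked by (1,3)→{3}; (2,1)→{1,3}; (3,4)→{3,4,5}. Safe: 2. Place at column 2.
Row 5: attacked by (1,3)→{3}; (2,1)→{1,4}; (3,4)→{2,4}; (4,2)→{1,2,3}. Safe: 5. Place at column 5.
Columns [3, 1, 4, 2, 5], r−c [-2, 1, -1, 2, 0], r+c [4, 3, 7, 6, 10] are all distinct, so no two queens attack.

(1,3) (2,1) (3,4) (4,2) (5,5)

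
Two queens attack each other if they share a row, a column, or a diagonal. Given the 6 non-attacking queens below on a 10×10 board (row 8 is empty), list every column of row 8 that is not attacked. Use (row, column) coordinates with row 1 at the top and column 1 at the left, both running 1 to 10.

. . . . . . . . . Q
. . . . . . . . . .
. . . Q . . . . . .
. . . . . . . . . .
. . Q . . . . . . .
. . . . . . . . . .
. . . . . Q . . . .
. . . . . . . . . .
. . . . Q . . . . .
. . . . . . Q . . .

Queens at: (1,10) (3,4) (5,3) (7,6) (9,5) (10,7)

columns 1, 2, 8

(1,10) attacks row 8 at column 10 and diagonals 3.
(3,4) attacks row 8 at column 4 and diagonals 9.
(5,3) attacks row 8 at column 3 and diagonals 6.
(7,6) attacks row 8 at column 6 and diagonals 5, 7.
(9,5) attacks row 8 at column 5 and diagonals 4, 6.
(10,7) attacks row 8 at column 7 and diagonals 5, 9.
Attacked columns: {3, 4, 5, 6, 7, 9, 10}. Safe: {1, 2, 8}.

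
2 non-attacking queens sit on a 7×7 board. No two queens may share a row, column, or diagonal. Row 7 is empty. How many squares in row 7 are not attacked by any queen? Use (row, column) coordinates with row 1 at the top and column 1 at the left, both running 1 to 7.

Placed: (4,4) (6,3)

2

(4,4) attacks row 7 at column 4 and diagonals 1, 7.
(6,3) attacks row 7 at column 3 and diagonals 2, 4.
Attacked columns: {1, 2, 3, 4, 7}. Safe: {5, 6}.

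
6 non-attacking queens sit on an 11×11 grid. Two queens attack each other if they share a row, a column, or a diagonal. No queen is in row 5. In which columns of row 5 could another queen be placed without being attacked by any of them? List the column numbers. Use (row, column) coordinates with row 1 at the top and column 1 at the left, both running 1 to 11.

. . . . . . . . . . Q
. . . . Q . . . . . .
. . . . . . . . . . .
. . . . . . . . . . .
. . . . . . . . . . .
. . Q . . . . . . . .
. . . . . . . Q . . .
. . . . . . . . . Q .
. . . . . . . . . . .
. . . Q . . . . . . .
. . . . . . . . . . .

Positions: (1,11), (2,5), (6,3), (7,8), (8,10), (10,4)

columns 1

(1,11) attacks row 5 at column 11 and diagonals 7.
(2,5) attacks row 5 at column 5 and diagonals 2, 8.
(6,3) attacks row 5 at column 3 and diagonals 2, 4.
(7,8) attacks row 5 at column 8 and diagonals 6, 10.
(8,10) attacks row 5 at column 10 and diagonals 7.
(10,4) attacks row 5 at column 4 and diagonals 9.
Attacked columns: {2, 3, 4, 5, 6, 7, 8, 9, 10, 11}. Safe: {1}.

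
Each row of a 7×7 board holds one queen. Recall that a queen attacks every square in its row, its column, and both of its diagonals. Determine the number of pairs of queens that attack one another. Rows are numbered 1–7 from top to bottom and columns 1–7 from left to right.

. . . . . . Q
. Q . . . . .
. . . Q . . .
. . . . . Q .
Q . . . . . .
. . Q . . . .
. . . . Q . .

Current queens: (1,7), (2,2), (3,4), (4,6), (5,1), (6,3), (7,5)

0

All columns are distinct and no two queens satisfy |Δrow| = |Δcol|, so no pair attacks.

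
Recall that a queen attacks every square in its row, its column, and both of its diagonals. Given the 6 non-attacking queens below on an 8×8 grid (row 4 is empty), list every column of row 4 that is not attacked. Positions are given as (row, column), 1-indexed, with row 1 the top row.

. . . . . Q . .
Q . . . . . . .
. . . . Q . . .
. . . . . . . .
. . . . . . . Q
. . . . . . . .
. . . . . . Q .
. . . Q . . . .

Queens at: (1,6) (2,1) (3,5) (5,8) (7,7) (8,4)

columns 2

(1,6) attacks row 4 at column 6 and diagonals 3.
(2,1) attacks row 4 at column 1 and diagonals 3.
(3,5) attacks row 4 at column 5 and diagonals 4, 6.
(5,8) attacks row 4 at column 8 and diagonals 7.
(7,7) attacks row 4 at column 7 and diagonals 4.
(8,4) attacks row 4 at column 4 and diagonals 8.
Attacked columns: {1, 3, 4, 5, 6, 7, 8}. Safe: {2}.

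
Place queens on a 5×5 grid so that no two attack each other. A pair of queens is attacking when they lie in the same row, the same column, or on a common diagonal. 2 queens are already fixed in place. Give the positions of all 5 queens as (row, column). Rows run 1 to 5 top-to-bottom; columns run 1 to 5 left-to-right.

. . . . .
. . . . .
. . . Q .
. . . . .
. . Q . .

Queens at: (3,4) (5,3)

(1,5) (2,2) (3,4) (4,1) (5,3)

Row 1: attacked by (3,4)→{2,4}; (5,3)→{3}. Safe: 1, 5. Place at column 5.
Row 2: attacked by (1,5)→{4,5}; (3,4)→{3,4,5}; (5,3)→{3}. Safe: 1, 2. Place at column 2.
Row 4: attacked by (1,5)→{2,5}; (2,2)→{2,4}; (3,4)→{3,4,5}; (5,3)→{2,3,4}. Safe: 1. Place at column 1.
Columns [5, 2, 4, 1, 3], r−c [-4, 0, -1, 3, 2], r+c [6, 4, 7, 5, 8] are all distinct, so no two queens attack.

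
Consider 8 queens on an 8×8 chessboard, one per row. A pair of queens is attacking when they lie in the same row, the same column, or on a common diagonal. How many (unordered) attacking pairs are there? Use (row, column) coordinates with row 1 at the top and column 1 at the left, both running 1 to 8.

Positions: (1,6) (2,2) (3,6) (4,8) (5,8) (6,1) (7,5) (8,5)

7

Same column: (1,6)–(3,6) (column 6); (4,8)–(5,8) (column 8); (7,5)–(8,5) (column 5).
Same diagonal: (1,6)–(6,1) (|1−6| = |6−1| = 5); (3,6)–(5,8) (|3−5| = |6−8| = 2); (4,8)–(7,5) (|4−7| = |8−5| = 3); (5,8)–(8,5) (|5−8| = |8−5| = 3).
Total attacking pairs: 7.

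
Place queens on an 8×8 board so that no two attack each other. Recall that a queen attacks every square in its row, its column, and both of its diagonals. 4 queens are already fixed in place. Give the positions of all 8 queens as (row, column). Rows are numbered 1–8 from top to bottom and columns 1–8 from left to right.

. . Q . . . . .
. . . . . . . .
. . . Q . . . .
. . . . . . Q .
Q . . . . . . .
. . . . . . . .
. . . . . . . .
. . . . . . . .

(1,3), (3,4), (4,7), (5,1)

(1,3) (2,8) (3,4) (4,7) (5,1) (6,6) (7,2) (8,5)

Row 2: attacked by (1,3)→{2,3,4}; (3,4)→{3,4,5}; (4,7)→{5,7}; (5,1)→{1,4}. Safe: 6, 8. Place at column 8.
Row 6: attacked by (1,3)→{3,8}; (2,8)→{4,8}; (3,4)→{1,4,7}; (4,7)→{5,7}; (5,1)→{1,2}. Safe: 6. Place at column 6.
Row 7: attacked by (1,3)→{3}; (2,8)→{3,8}; (3,4)→{4,8}; (4,7)→{4,7}; (5,1)→{1,3}; (6,6)→{5,6,7}. Safe: 2. Place at column 2.
Row 8: attacked by (1,3)→{3}; (2,8)→{2,8}; (3,4)→{4}; (4,7)→{3,7}; (5,1)→{1,4}; (6,6)→{4,6,8}; (7,2)→{1,2,3}. Safe: 5. Place at column 5.
Columns [3, 8, 4, 7, 1, 6, 2, 5], r−c [-2, -6, -1, -3, 4, 0, 5, 3], r+c [4, 10, 7, 11, 6, 12, 9, 13] are all distinct, so no two queens attack.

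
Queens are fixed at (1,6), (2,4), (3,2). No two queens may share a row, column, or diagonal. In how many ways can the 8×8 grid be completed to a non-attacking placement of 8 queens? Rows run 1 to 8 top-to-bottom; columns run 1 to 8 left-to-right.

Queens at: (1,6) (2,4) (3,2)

Branch on row 4: col 5 → 0; col 7 → 0; col 8 → 1.
Sum: 0 + 0 + 1 = 1.

1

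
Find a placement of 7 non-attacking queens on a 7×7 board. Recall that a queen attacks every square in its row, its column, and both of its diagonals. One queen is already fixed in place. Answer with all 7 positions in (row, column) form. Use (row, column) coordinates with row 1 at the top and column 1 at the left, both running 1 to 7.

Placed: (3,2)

(1,5) (2,7) (3,2) (4,4) (5,6) (6,1) (7,3)

Row 1: attacked by (3,2)→{2,4}. Safe: 1, 3, 5, 6, 7. Place at column 5.
Row 2: attacked by (1,5)→{4,5,6}; (3,2)→{1,2,3}. Safe: 7. Place at column 7.
Row 4: attacked by (1,5)→{2,5}; (2,7)→{5,7}; (3,2)→{1,2,3}. Safe: 4, 6. Place at column 4.
Row 5: attacked by (1,5)→{1,5}; (2,7)→{4,7}; (3,2)→{2,4}; (4,4)→{3,4,5}. Safe: 6. Place at column 6.
Row 6: attacked by (1,5)→{5}; (2,7)→{3,7}; (3,2)→{2,5}; (4,4)→{2,4,6}; (5,6)→{5,6,7}. Safe: 1. Place at column 1.
Row 7: attacked by (1,5)→{5}; (2,7)→{2,7}; (3,2)→{2,6}; (4,4)→{1,4,7}; (5,6)→{4,6}; (6,1)→{1,2}. Safe: 3. Place at column 3.
Columns [5, 7, 2, 4, 6, 1, 3], r−c [-4, -5, 1, 0, -1, 5, 4], r+c [6, 9, 5, 8, 11, 7, 10] are all distinct, so no two queens attack.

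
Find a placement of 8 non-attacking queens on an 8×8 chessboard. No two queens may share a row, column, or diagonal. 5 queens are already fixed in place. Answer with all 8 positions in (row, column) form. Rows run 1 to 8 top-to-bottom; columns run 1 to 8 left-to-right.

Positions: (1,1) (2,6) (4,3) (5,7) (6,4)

(1,1) (2,6) (3,8) (4,3) (5,7) (6,4) (7,2) (8,5)

Row 3: attacked by (1,1)→{1,3}; (2,6)→{5,6,7}; (4,3)→{2,3,4}; (5,7)→{5,7}; (6,4)→{1,4,7}. Safe: 8. Place at column 8.
Row 7: attacked by (1,1)→{1,7}; (2,6)→{1,6}; (3,8)→{4,8}; (4,3)→{3,6}; (5,7)→{5,7}; (6,4)→{3,4,5}. Safe: 2. Place at column 2.
Row 8: attacked by (1,1)→{1,8}; (2,6)→{6}; (3,8)→{3,8}; (4,3)→{3,7}; (5,7)→{4,7}; (6,4)→{2,4,6}; (7,2)→{1,2,3}. Safe: 5. Place at column 5.
Columns [1, 6, 8, 3, 7, 4, 2, 5], r−c [0, -4, -5, 1, -2, 2, 5, 3], r+c [2, 8, 11, 7, 12, 10, 9, 13] are all distinct, so no two queens attack.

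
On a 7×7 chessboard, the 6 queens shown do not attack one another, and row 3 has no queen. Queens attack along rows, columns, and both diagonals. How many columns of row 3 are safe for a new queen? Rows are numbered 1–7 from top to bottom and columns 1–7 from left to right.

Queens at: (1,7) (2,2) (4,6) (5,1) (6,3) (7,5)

1

(1,7) attacks row 3 at column 7 and diagonals 5.
(2,2) attacks row 3 at column 2 and diagonals 1, 3.
(4,6) attacks row 3 at column 6 and diagonals 5, 7.
(5,1) attacks row 3 at column 1 and diagonals 3.
(6,3) attacks row 3 at column 3 and diagonals 6.
(7,5) attacks row 3 at column 5 and diagonals 1.
Attacked columns: {1, 2, 3, 5, 6, 7}. Safe: {4}.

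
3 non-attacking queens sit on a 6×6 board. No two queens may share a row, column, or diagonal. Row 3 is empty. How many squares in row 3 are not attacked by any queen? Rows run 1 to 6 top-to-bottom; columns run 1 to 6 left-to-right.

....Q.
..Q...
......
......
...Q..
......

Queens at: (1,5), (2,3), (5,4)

(1,5) attacks row 3 at column 5 and diagonals 3.
(2,3) attacks row 3 at column 3 and diagonals 2, 4.
(5,4) attacks row 3 at column 4 and diagonals 2, 6.
Attacked columns: {2, 3, 4, 5, 6}. Safe: {1}.

1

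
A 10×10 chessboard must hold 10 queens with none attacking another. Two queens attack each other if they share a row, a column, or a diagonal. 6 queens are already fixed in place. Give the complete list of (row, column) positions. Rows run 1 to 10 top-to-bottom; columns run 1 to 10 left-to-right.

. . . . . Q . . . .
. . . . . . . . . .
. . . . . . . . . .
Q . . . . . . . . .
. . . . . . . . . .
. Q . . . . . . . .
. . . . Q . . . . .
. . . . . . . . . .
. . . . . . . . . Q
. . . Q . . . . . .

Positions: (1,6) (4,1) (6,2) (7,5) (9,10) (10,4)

(1,6) (2,9) (3,3) (4,1) (5,8) (6,2) (7,5) (8,7) (9,10) (10,4)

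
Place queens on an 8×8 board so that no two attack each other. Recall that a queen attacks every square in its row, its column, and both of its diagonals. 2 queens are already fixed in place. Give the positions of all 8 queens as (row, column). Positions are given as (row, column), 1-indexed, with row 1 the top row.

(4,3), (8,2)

(1,4) (2,7) (3,5) (4,3) (5,1) (6,6) (7,8) (8,2)

Row 1: attacked by (4,3)→{3,6}; (8,2)→{2}. Safe: 1, 4, 5, 7, 8. Place at column 4.
Row 2: attacked by (1,4)→{3,4,5}; (4,3)→{1,3,5}; (8,2)→{2,8}. Safe: 6, 7. Place at column 7.
Row 3: attacked by (1,4)→{2,4,6}; (2,7)→{6,7,8}; (4,3)→{2,3,4}; (8,2)→{2,7}. Safe: 1, 5. Place at column 5.
Row 5: attacked by (1,4)→{4,8}; (2,7)→{4,7}; (3,5)→{3,5,7}; (4,3)→{2,3,4}; (8,2)→{2,5}. Safe: 1, 6. Place at column 1.
Row 6: attacked by (1,4)→{4}; (2,7)→{3,7}; (3,5)→{2,5,8}; (4,3)→{1,3,5}; (5,1)→{1,2}; (8,2)→{2,4}. Safe: 6. Place at column 6.
Row 7: attacked by (1,4)→{4}; (2,7)→{2,7}; (3,5)→{1,5}; (4,3)→{3,6}; (5,1)→{1,3}; (6,6)→{5,6,7}; (8,2)→{1,2,3}. Safe: 8. Place at column 8.
Columns [4, 7, 5, 3, 1, 6, 8, 2], r−c [-3, -5, -2, 1, 4, 0, -1, 6], r+c [5, 9, 8, 7, 6, 12, 15, 10] are all distinct, so no two queens attack.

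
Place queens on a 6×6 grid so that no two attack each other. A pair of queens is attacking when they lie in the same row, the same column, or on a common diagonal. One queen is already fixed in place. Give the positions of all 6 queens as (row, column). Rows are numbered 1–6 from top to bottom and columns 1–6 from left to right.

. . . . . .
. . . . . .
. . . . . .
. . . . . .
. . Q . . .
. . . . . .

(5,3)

(1,2) (2,4) (3,6) (4,1) (5,3) (6,5)

Row 1: attacked by (5,3)→{3}. Safe: 1, 2, 4, 5, 6. Place at column 2.
Row 2: attacked by (1,2)→{1,2,3}; (5,3)→{3,6}. Safe: 4, 5. Place at column 4.
Row 3: attacked by (1,2)→{2,4}; (2,4)→{3,4,5}; (5,3)→{1,3,5}. Safe: 6. Place at column 6.
Row 4: attacked by (1,2)→{2,5}; (2,4)→{2,4,6}; (3,6)→{5,6}; (5,3)→{2,3,4}. Safe: 1. Place at column 1.
Row 6: attacked by (1,2)→{2}; (2,4)→{4}; (3,6)→{3,6}; (4,1)→{1,3}; (5,3)→{2,3,4}. Safe: 5. Place at column 5.
Columns [2, 4, 6, 1, 3, 5], r−c [-1, -2, -3, 3, 2, 1], r+c [3, 6, 9, 5, 8, 11] are all distinct, so no two queens attack.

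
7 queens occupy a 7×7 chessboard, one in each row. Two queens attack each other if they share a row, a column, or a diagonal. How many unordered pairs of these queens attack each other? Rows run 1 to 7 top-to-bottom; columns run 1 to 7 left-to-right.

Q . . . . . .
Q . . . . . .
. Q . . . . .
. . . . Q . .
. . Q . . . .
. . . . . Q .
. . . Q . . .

Same column: (1,1)–(2,1) (column 1).
Same diagonal: (1,1)–(6,6) (|1−6| = |1−6| = 5); (2,1)–(3,2) (|2−3| = |1−2| = 1).
Total attacking pairs: 3.

3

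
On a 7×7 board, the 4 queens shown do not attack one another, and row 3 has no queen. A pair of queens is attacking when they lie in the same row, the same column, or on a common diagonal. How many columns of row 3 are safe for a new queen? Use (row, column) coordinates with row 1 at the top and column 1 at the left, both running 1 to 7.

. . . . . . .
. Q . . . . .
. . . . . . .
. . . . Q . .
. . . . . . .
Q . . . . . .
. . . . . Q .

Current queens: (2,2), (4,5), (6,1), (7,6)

1

(2,2) attacks row 3 at column 2 and diagonals 1, 3.
(4,5) attacks row 3 at column 5 and diagonals 4, 6.
(6,1) attacks row 3 at column 1 and diagonals 4.
(7,6) attacks row 3 at column 6 and diagonals 2.
Attacked columns: {1, 2, 3, 4, 5, 6}. Safe: {7}.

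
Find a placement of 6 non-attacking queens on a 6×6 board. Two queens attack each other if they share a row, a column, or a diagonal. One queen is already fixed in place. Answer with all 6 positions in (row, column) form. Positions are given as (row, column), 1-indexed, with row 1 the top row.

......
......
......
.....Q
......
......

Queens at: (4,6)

(1,5) (2,3) (3,1) (4,6) (5,4) (6,2)

Row 1: attacked by (4,6)→{3,6}. Safe: 1, 2, 4, 5. Place at column 5.
Row 2: attacked by (1,5)→{4,5,6}; (4,6)→{4,6}. Safe: 1, 2, 3. Place at column 3.
Row 3: attacked by (1,5)→{3,5}; (2,3)→{2,3,4}; (4,6)→{5,6}. Safe: 1. Place at column 1.
Row 5: attacked by (1,5)→{1,5}; (2,3)→{3,6}; (3,1)→{1,3}; (4,6)→{5,6}. Safe: 2, 4. Place at column 4.
Row 6: attacked by (1,5)→{5}; (2,3)→{3}; (3,1)→{1,4}; (4,6)→{4,6}; (5,4)→{3,4,5}. Safe: 2. Place at column 2.
Columns [5, 3, 1, 6, 4, 2], r−c [-4, -1, 2, -2, 1, 4], r+c [6, 5, 4, 10, 9, 8] are all distinct, so no two queens attack.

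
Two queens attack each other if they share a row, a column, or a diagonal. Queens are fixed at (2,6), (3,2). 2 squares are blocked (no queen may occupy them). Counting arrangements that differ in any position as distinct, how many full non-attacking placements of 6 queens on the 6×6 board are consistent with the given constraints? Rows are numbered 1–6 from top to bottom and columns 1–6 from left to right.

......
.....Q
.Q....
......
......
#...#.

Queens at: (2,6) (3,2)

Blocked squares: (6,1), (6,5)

1

Branch on row 1: col 1 → 0; col 3 → 1.
Sum: 0 + 1 = 1.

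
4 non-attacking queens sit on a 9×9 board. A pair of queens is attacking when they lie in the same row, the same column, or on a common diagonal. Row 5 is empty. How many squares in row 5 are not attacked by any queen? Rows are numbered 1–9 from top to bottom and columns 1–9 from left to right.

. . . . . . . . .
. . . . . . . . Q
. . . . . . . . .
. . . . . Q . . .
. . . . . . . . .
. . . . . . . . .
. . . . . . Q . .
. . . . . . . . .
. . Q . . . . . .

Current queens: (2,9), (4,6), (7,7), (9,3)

(2,9) attacks row 5 at column 9 and diagonals 6.
(4,6) attacks row 5 at column 6 and diagonals 5, 7.
(7,7) attacks row 5 at column 7 and diagonals 5, 9.
(9,3) attacks row 5 at column 3 and diagonals 7.
Attacked columns: {3, 5, 6, 7, 9}. Safe: {1, 2, 4, 8}.

4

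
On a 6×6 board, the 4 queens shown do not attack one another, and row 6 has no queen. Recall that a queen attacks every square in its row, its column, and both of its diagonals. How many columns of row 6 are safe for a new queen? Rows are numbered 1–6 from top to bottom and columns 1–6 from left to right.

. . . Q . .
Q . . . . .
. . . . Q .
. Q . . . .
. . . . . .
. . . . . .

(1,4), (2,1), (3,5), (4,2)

(1,4) attacks row 6 at column 4.
(2,1) attacks row 6 at column 1 and diagonals 5.
(3,5) attacks row 6 at column 5 and diagonals 2.
(4,2) attacks row 6 at column 2 and diagonals 4.
Attacked columns: {1, 2, 4, 5}. Safe: {3, 6}.

2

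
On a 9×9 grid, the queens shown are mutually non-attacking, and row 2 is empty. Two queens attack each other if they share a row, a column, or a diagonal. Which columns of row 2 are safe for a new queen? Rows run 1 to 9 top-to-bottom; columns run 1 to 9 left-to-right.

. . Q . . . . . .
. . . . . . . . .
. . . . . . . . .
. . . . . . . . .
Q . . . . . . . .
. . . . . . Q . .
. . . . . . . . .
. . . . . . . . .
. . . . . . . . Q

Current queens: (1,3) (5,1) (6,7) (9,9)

columns 5, 6, 8

(1,3) attacks row 2 at column 3 and diagonals 2, 4.
(5,1) attacks row 2 at column 1 and diagonals 4.
(6,7) attacks row 2 at column 7 and diagonals 3.
(9,9) attacks row 2 at column 9 and diagonals 2.
Attacked columns: {1, 2, 3, 4, 7, 9}. Safe: {5, 6, 8}.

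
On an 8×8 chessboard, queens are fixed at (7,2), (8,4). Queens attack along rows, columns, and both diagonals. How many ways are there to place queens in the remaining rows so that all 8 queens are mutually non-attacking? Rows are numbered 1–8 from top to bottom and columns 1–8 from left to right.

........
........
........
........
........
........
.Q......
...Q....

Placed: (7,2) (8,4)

Branch on row 1: col 1 → 1; col 3 → 1; col 5 → 1; col 6 → 1; col 7 → 2.
Sum: 1 + 1 + 1 + 1 + 2 = 6.

6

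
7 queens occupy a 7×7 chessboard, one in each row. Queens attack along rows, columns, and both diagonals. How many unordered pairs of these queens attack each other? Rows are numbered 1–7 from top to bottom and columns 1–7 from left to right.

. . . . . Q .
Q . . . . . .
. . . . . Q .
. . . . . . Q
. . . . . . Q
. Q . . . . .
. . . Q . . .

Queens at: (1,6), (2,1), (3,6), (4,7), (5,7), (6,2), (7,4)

4

Same column: (1,6)–(3,6) (column 6); (4,7)–(5,7) (column 7).
Same diagonal: (3,6)–(4,7) (|3−4| = |6−7| = 1); (4,7)–(7,4) (|4−7| = |7−4| = 3).
Total attacking pairs: 4.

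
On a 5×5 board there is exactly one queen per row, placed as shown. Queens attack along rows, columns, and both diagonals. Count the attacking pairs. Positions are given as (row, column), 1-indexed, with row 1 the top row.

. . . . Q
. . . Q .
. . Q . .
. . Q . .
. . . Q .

Same column: (2,4)–(5,4) (column 4); (3,3)–(4,3) (column 3).
Same diagonal: (1,5)–(2,4) (|1−2| = |5−4| = 1); (1,5)–(3,3) (|1−3| = |5−3| = 2); (2,4)–(3,3) (|2−3| = |4−3| = 1); (4,3)–(5,4) (|4−5| = |3−4| = 1).
Total attacking pairs: 6.

6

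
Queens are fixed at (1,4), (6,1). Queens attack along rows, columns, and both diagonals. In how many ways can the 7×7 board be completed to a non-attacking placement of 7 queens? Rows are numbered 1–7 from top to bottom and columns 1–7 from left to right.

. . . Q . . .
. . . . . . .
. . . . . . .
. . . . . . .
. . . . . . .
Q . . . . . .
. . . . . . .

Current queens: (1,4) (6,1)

2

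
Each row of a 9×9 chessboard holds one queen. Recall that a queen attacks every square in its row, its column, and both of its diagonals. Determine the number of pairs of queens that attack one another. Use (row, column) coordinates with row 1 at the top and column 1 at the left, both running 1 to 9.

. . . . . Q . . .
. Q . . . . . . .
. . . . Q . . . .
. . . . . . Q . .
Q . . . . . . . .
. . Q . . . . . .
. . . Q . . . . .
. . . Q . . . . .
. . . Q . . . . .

6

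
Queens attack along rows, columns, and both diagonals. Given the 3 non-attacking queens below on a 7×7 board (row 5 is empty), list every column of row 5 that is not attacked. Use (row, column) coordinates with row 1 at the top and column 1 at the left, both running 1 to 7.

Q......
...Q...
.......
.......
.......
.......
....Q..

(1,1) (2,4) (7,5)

columns 2, 6

(1,1) attacks row 5 at column 1 and diagonals 5.
(2,4) attacks row 5 at column 4 and diagonals 1, 7.
(7,5) attacks row 5 at column 5 and diagonals 3, 7.
Attacked columns: {1, 3, 4, 5, 7}. Safe: {2, 6}.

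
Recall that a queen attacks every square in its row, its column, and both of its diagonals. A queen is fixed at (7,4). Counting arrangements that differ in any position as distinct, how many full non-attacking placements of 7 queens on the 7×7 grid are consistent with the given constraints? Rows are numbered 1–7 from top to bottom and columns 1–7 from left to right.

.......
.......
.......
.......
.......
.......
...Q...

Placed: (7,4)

Branch on row 1: col 1 → 1; col 2 → 1; col 3 → 1; col 5 → 1; col 6 → 1; col 7 → 1.
Sum: 1 + 1 + 1 + 1 + 1 + 1 = 6.

6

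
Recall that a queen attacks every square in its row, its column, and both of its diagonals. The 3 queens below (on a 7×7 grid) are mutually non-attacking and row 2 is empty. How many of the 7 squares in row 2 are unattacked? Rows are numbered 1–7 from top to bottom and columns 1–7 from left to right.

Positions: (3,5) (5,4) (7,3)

1

(3,5) attacks row 2 at column 5 and diagonals 4, 6.
(5,4) attacks row 2 at column 4 and diagonals 1, 7.
(7,3) attacks row 2 at column 3.
Attacked columns: {1, 3, 4, 5, 6, 7}. Safe: {2}.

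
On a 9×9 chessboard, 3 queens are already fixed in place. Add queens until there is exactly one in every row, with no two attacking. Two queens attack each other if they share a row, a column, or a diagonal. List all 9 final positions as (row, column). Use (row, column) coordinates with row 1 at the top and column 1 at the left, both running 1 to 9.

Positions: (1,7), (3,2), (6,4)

(1,7) (2,5) (3,2) (4,8) (5,1) (6,4) (7,9) (8,3) (9,6)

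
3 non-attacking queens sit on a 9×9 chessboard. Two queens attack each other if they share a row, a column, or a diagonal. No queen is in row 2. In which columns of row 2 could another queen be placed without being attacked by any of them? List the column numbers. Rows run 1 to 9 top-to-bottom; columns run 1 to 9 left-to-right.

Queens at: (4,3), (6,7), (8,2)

(4,3) attacks row 2 at column 3 and diagonals 1, 5.
(6,7) attacks row 2 at column 7 and diagonals 3.
(8,2) attacks row 2 at column 2 and diagonals 8.
Attacked columns: {1, 2, 3, 5, 7, 8}. Safe: {4, 6, 9}.

columns 4, 6, 9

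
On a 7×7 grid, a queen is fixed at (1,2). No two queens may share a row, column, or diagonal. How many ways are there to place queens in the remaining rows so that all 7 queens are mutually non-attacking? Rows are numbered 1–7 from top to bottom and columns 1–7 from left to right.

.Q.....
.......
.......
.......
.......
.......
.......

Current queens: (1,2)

7

Branch on row 2: col 4 → 2; col 5 → 3; col 6 → 1; col 7 → 1.
Sum: 2 + 3 + 1 + 1 = 7.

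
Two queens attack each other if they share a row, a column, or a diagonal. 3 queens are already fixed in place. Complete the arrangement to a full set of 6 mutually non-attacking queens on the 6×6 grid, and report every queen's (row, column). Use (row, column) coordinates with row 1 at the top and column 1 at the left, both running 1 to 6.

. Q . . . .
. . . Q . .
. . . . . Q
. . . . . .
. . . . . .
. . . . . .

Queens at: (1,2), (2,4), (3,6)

(1,2) (2,4) (3,6) (4,1) (5,3) (6,5)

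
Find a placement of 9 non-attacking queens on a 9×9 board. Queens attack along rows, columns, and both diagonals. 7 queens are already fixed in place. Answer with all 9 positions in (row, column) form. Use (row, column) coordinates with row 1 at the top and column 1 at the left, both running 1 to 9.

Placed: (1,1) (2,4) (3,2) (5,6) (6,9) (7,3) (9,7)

Row 4: attacked by (1,1)→{1,4}; (2,4)→{2,4,6}; (3,2)→{1,2,3}; (5,6)→{5,6,7}; (6,9)→{7,9}; (7,3)→{3,6}; (9,7)→{2,7}. Safe: 8. Place at column 8.
Row 8: attacked by (1,1)→{1,8}; (2,4)→{4}; (3,2)→{2,7}; (4,8)→{4,8}; (5,6)→{3,6,9}; (6,9)→{7,9}; (7,3)→{2,3,4}; (9,7)→{6,7,8}. Safe: 5. Place at column 5.
Columns [1, 4, 2, 8, 6, 9, 3, 5, 7], r−c [0, -2, 1, -4, -1, -3, 4, 3, 2], r+c [2, 6, 5, 12, 11, 15, 10, 13, 16] are all distinct, so no two queens attack.

(1,1) (2,4) (3,2) (4,8) (5,6) (6,9) (7,3) (8,5) (9,7)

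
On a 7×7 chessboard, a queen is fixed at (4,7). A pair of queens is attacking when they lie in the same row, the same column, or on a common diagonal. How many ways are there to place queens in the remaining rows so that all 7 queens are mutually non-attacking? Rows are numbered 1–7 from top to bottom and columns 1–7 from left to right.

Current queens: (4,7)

6

Branch on row 1: col 1 → 1; col 2 → 2; col 3 → 0; col 5 → 1; col 6 → 2.
Sum: 1 + 2 + 0 + 1 + 2 = 6.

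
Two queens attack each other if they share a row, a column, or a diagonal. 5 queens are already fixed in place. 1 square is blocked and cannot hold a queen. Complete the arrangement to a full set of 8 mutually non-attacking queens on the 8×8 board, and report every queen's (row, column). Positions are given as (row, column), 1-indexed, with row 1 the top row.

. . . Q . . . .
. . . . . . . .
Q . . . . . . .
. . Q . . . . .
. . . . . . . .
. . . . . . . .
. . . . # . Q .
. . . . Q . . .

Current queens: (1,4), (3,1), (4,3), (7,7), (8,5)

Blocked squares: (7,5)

(1,4) (2,8) (3,1) (4,3) (5,6) (6,2) (7,7) (8,5)

Row 2: attacked by (1,4)→{3,4,5}; (3,1)→{1,2}; (4,3)→{1,3,5}; (7,7)→{2,7}; (8,5)→{5}. Safe: 6, 8. Place at column 8.
Row 5: attacked by (1,4)→{4,8}; (2,8)→{5,8}; (3,1)→{1,3}; (4,3)→{2,3,4}; (7,7)→{5,7}; (8,5)→{2,5,8}. Safe: 6. Place at column 6.
Row 6: attacked by (1,4)→{4}; (2,8)→{4,8}; (3,1)→{1,4}; (4,3)→{1,3,5}; (5,6)→{5,6,7}; (7,7)→{6,7,8}; (8,5)→{3,5,7}. Safe: 2. Place at column 2.
Columns [4, 8, 1, 3, 6, 2, 7, 5], r−c [-3, -6, 2, 1, -1, 4, 0, 3], r+c [5, 10, 4, 7, 11, 8, 14, 13] are all distinct, so no two queens attack.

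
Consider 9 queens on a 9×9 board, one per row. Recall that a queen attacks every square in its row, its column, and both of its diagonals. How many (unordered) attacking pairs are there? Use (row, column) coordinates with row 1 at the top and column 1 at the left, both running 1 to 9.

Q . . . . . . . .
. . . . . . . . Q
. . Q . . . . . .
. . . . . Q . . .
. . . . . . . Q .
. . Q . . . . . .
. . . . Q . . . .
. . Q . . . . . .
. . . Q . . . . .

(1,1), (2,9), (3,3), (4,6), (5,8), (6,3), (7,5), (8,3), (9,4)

Same column: (3,3)–(6,3) (column 3); (3,3)–(8,3) (column 3); (6,3)–(8,3) (column 3).
Same diagonal: (1,1)–(3,3) (|1−3| = |1−3| = 2); (2,9)–(8,3) (|2−8| = |9−3| = 6); (5,8)–(9,4) (|5−9| = |8−4| = 4); (8,3)–(9,4) (|8−9| = |3−4| = 1).
Total attacking pairs: 7.

7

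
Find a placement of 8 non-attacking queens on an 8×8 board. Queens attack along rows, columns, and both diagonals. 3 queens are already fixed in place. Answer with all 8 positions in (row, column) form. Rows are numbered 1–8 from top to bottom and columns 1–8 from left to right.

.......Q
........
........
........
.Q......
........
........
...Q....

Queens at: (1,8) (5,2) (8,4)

(1,8) (2,3) (3,1) (4,6) (5,2) (6,5) (7,7) (8,4)

Row 2: attacked by (1,8)→{7,8}; (5,2)→{2,5}; (8,4)→{4}. Safe: 1, 3, 6. Place at column 3.
Row 3: attacked by (1,8)→{6,8}; (2,3)→{2,3,4}; (5,2)→{2,4}; (8,4)→{4}. Safe: 1, 5, 7. Place at column 1.
Row 4: attacked by (1,8)→{5,8}; (2,3)→{1,3,5}; (3,1)→{1,2}; (5,2)→{1,2,3}; (8,4)→{4,8}. Safe: 6, 7. Place at column 6.
Row 6: attacked by (1,8)→{3,8}; (2,3)→{3,7}; (3,1)→{1,4}; (4,6)→{4,6,8}; (5,2)→{1,2,3}; (8,4)→{2,4,6}. Safe: 5. Place at column 5.
Row 7: attacked by (1,8)→{2,8}; (2,3)→{3,8}; (3,1)→{1,5}; (4,6)→{3,6}; (5,2)→{2,4}; (6,5)→{4,5,6}; (8,4)→{3,4,5}. Safe: 7. Place at column 7.
Columns [8, 3, 1, 6, 2, 5, 7, 4], r−c [-7, -1, 2, -2, 3, 1, 0, 4], r+c [9, 5, 4, 10, 7, 11, 14, 12] are all distinct, so no two queens attack.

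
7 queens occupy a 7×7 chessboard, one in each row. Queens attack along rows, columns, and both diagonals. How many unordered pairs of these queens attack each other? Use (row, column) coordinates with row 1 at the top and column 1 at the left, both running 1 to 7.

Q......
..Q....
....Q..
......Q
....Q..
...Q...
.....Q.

3

Same column: (3,5)–(5,5) (column 5).
Same diagonal: (1,1)–(5,5) (|1−5| = |1−5| = 4); (5,5)–(6,4) (|5−6| = |5−4| = 1).
Total attacking pairs: 3.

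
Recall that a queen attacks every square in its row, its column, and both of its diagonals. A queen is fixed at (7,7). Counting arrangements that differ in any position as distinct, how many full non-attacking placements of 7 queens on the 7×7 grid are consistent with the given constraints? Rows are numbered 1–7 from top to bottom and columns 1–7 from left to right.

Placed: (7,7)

Branch on row 1: col 2 → 1; col 3 → 1; col 4 → 1; col 5 → 1; col 6 → 0.
Sum: 1 + 1 + 1 + 1 + 0 = 4.

4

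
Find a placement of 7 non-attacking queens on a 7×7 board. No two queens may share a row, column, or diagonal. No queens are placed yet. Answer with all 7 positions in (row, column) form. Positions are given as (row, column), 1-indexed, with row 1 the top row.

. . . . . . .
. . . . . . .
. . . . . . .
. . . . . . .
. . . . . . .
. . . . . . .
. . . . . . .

Row 1: Safe: 1, 2, 3, 4, 5, 6, 7. Place at column 6.
Row 2: attacked by (1,6)→{5,6,7}. Safe: 1, 2, 3, 4. Place at column 4.
Row 3: attacked by (1,6)→{4,6}; (2,4)→{3,4,5}. Safe: 1, 2, 7. Place at column 7.
Row 4: attacked by (1,6)→{3,6}; (2,4)→{2,4,6}; (3,7)→{6,7}. Safe: 1, 5. Place at column 1.
Row 5: attacked by (1,6)→{2,6}; (2,4)→{1,4,7}; (3,7)→{5,7}; (4,1)→{1,2}. Safe: 3. Place at column 3.
Row 6: attacked by (1,6)→{1,6}; (2,4)→{4}; (3,7)→{4,7}; (4,1)→{1,3}; (5,3)→{2,3,4}. Safe: 5. Place at column 5.
Row 7: attacked by (1,6)→{6}; (2,4)→{4}; (3,7)→{3,7}; (4,1)→{1,4}; (5,3)→{1,3,5}; (6,5)→{4,5,6}. Safe: 2. Place at column 2.
Columns [6, 4, 7, 1, 3, 5, 2], r−c [-5, -2, -4, 3, 2, 1, 5], r+c [7, 6, 10, 5, 8, 11, 9] are all distinct, so no two queens attack.

(1,6) (2,4) (3,7) (4,1) (5,3) (6,5) (7,2)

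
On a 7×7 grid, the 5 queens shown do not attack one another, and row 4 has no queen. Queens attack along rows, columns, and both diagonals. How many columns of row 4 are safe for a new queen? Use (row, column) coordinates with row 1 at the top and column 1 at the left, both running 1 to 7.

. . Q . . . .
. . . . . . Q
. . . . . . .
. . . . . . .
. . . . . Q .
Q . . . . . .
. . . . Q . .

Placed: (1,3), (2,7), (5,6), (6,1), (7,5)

1

(1,3) attacks row 4 at column 3 and diagonals 6.
(2,7) attacks row 4 at column 7 and diagonals 5.
(5,6) attacks row 4 at column 6 and diagonals 5, 7.
(6,1) attacks row 4 at column 1 and diagonals 3.
(7,5) attacks row 4 at column 5 and diagonals 2.
Attacked columns: {1, 2, 3, 5, 6, 7}. Safe: {4}.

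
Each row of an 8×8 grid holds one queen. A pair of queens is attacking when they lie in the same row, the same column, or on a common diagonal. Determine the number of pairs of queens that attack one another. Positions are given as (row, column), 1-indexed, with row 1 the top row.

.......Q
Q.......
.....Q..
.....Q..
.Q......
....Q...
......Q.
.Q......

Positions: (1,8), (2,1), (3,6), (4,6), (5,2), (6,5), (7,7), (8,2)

5

Same column: (3,6)–(4,6) (column 6); (5,2)–(8,2) (column 2).
Same diagonal: (1,8)–(3,6) (|1−3| = |8−6| = 2); (2,1)–(6,5) (|2−6| = |1−5| = 4); (4,6)–(8,2) (|4−8| = |6−2| = 4).
Total attacking pairs: 5.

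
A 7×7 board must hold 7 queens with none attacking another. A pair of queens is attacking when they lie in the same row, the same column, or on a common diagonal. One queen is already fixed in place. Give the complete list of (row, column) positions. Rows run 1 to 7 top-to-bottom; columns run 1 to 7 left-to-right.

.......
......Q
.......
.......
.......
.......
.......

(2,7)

Row 1: attacked by (2,7)→{6,7}. Safe: 1, 2, 3, 4, 5. Place at column 3.
Row 3: attacked by (1,3)→{1,3,5}; (2,7)→{6,7}. Safe: 2, 4. Place at column 2.
Row 4: attacked by (1,3)→{3,6}; (2,7)→{5,7}; (3,2)→{1,2,3}. Safe: 4. Place at column 4.
Row 5: attacked by (1,3)→{3,7}; (2,7)→{4,7}; (3,2)→{2,4}; (4,4)→{3,4,5}. Safe: 1, 6. Place at column 6.
Row 6: attacked by (1,3)→{3}; (2,7)→{3,7}; (3,2)→{2,5}; (4,4)→{2,4,6}; (5,6)→{5,6,7}. Safe: 1. Place at column 1.
Row 7: attacked by (1,3)→{3}; (2,7)→{2,7}; (3,2)→{2,6}; (4,4)→{1,4,7}; (5,6)→{4,6}; (6,1)→{1,2}. Safe: 5. Place at column 5.
Columns [3, 7, 2, 4, 6, 1, 5], r−c [-2, -5, 1, 0, -1, 5, 2], r+c [4, 9, 5, 8, 11, 7, 12] are all distinct, so no two queens attack.

(1,3) (2,7) (3,2) (4,4) (5,6) (6,1) (7,5)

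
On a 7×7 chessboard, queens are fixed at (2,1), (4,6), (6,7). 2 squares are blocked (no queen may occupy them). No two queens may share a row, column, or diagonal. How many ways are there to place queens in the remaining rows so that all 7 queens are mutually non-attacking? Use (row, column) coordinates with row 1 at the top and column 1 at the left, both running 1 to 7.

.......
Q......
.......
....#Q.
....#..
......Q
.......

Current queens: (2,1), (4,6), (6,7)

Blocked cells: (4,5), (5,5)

Branch on row 1: col 4 → 1; col 5 → 0.
Sum: 1 + 0 = 1.

1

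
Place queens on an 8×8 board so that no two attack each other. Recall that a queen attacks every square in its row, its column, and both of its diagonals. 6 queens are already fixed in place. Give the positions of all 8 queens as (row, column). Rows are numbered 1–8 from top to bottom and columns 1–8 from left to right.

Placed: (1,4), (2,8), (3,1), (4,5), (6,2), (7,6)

Row 5: attacked by (1,4)→{4,8}; (2,8)→{5,8}; (3,1)→{1,3}; (4,5)→{4,5,6}; (6,2)→{1,2,3}; (7,6)→{4,6,8}. Safe: 7. Place at column 7.
Row 8: attacked by (1,4)→{4}; (2,8)→{2,8}; (3,1)→{1,6}; (4,5)→{1,5}; (5,7)→{4,7}; (6,2)→{2,4}; (7,6)→{5,6,7}. Safe: 3. Place at column 3.
Columns [4, 8, 1, 5, 7, 2, 6, 3], r−c [-3, -6, 2, -1, -2, 4, 1, 5], r+c [5, 10, 4, 9, 12, 8, 13, 11] are all distinct, so no two queens attack.

(1,4) (2,8) (3,1) (4,5) (5,7) (6,2) (7,6) (8,3)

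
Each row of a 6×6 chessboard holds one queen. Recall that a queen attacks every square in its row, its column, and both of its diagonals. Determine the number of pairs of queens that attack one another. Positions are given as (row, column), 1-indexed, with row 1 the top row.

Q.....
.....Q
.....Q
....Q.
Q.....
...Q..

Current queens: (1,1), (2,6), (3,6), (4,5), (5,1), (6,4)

3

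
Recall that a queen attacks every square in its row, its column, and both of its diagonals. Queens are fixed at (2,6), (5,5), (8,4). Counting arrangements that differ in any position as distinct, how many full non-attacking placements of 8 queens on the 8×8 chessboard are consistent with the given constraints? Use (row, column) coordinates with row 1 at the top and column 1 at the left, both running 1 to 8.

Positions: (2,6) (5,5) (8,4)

Branch on row 1: col 2 → 0; col 3 → 2; col 8 → 0.
Sum: 0 + 2 + 0 = 2.

2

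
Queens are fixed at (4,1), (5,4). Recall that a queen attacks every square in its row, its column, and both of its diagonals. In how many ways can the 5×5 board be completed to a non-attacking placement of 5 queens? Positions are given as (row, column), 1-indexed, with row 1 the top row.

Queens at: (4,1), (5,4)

Branch on row 1: col 2 → 1; col 3 → 0; col 5 → 0.
Sum: 1 + 0 + 0 = 1.

1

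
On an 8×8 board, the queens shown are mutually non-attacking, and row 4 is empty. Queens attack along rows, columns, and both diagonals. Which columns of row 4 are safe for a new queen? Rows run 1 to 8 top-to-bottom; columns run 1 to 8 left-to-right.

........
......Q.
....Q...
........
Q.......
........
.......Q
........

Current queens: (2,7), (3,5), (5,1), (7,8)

columns 3

(2,7) attacks row 4 at column 7 and diagonals 5.
(3,5) attacks row 4 at column 5 and diagonals 4, 6.
(5,1) attacks row 4 at column 1 and diagonals 2.
(7,8) attacks row 4 at column 8 and diagonals 5.
Attacked columns: {1, 2, 4, 5, 6, 7, 8}. Safe: {3}.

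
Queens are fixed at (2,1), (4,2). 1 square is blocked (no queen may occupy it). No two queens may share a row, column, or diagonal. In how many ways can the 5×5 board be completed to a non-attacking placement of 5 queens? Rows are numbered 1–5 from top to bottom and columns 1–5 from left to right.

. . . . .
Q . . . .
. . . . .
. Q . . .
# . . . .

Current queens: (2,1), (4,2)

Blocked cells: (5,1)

Branch on row 1: col 3 → 1; col 4 → 0.
Sum: 1 + 0 = 1.

1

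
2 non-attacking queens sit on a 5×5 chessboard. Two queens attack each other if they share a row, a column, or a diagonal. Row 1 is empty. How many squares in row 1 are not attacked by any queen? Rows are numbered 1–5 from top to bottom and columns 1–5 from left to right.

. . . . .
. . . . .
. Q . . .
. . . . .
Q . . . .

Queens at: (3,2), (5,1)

(3,2) attacks row 1 at column 2 and diagonals 4.
(5,1) attacks row 1 at column 1 and diagonals 5.
Attacked columns: {1, 2, 4, 5}. Safe: {3}.

1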